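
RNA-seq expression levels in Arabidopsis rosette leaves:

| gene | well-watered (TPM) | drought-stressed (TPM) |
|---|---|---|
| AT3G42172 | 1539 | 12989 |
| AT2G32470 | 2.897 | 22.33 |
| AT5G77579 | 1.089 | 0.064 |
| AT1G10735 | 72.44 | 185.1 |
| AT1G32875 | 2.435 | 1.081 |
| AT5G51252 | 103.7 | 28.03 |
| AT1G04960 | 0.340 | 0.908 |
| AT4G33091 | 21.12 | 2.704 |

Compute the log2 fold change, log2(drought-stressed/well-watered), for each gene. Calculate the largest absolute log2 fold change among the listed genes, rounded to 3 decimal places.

4.089

log2(12989/1539) = 3.077  (AT3G42172)
log2(22.33/2.897) = 2.946  (AT2G32470)
log2(0.064/1.089) = -4.089  (AT5G77579)
log2(185.1/72.44) = 1.353  (AT1G10735)
log2(1.081/2.435) = -1.172  (AT1G32875)
log2(28.03/103.7) = -1.887  (AT5G51252)
log2(0.908/0.340) = 1.417  (AT1G04960)
log2(2.704/21.12) = -2.965  (AT4G33091)
The largest magnitude belongs to AT5G77579.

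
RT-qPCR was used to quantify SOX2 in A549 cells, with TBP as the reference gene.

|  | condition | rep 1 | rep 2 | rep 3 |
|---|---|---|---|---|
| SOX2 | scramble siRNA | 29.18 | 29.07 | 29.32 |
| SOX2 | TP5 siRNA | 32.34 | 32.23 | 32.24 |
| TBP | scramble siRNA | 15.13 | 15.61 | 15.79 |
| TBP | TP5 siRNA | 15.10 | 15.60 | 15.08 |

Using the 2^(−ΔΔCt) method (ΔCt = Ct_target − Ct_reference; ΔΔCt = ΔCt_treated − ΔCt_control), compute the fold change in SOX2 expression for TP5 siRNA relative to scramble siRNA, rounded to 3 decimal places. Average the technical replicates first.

Mean Ct: SOX2 scramble siRNA 29.190; SOX2 TP5 siRNA 32.270; TBP scramble siRNA 15.510; TBP TP5 siRNA 15.260
ΔCt(scramble siRNA) = 29.190 − 15.510 = 13.680
ΔCt(TP5 siRNA) = 32.270 − 15.260 = 17.010
ΔΔCt = 17.010 − 13.680 = 3.330
Fold change = 2^(−3.330) = 0.0994

0.099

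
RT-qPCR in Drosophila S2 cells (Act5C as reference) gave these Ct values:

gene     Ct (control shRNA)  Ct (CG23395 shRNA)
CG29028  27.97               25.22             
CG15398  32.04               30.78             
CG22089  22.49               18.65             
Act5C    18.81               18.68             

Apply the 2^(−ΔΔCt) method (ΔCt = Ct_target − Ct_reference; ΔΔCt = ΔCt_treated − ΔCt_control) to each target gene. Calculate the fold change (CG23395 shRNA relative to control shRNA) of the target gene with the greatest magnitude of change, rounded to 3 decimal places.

13.086

CG29028: ΔΔCt = (25.22−18.68) − (27.97−18.81) = 6.54 − 9.16 = -2.62; fold change = 2^2.62 = 6.148
CG15398: ΔΔCt = (30.78−18.68) − (32.04−18.81) = 12.10 − 13.23 = -1.13; fold change = 2^1.13 = 2.189
CG22089: ΔΔCt = (18.65−18.68) − (22.49−18.81) = -0.03 − 3.68 = -3.71; fold change = 2^3.71 = 13.086
CG22089 has the largest |ΔΔCt| = 3.71.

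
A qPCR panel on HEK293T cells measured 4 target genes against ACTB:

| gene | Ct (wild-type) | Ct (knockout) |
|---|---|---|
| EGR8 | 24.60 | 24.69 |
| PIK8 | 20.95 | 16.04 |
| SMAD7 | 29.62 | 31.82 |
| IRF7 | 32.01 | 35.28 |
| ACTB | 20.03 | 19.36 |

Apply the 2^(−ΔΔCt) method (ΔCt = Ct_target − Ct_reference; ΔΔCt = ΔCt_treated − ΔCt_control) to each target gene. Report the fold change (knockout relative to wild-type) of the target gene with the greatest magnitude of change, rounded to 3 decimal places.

18.896

EGR8: ΔΔCt = (24.69−19.36) − (24.60−20.03) = 5.33 − 4.57 = 0.76; fold change = 2^-0.76 = 0.590
PIK8: ΔΔCt = (16.04−19.36) − (20.95−20.03) = -3.32 − 0.92 = -4.24; fold change = 2^4.24 = 18.896
SMAD7: ΔΔCt = (31.82−19.36) − (29.62−20.03) = 12.46 − 9.59 = 2.87; fold change = 2^-2.87 = 0.137
IRF7: ΔΔCt = (35.28−19.36) − (32.01−20.03) = 15.92 − 11.98 = 3.94; fold change = 2^-3.94 = 0.065
PIK8 has the largest |ΔΔCt| = 4.24.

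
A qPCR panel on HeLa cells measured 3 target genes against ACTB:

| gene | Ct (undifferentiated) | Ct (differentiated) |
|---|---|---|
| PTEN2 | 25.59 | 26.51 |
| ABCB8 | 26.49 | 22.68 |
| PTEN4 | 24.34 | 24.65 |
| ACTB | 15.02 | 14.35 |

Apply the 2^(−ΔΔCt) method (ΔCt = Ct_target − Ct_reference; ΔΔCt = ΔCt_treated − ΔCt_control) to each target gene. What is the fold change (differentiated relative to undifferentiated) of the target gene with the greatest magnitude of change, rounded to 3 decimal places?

8.815

PTEN2: ΔΔCt = (26.51−14.35) − (25.59−15.02) = 12.16 − 10.57 = 1.59; fold change = 2^-1.59 = 0.332
ABCB8: ΔΔCt = (22.68−14.35) − (26.49−15.02) = 8.33 − 11.47 = -3.14; fold change = 2^3.14 = 8.815
PTEN4: ΔΔCt = (24.65−14.35) − (24.34−15.02) = 10.30 − 9.32 = 0.98; fold change = 2^-0.98 = 0.507
ABCB8 has the largest |ΔΔCt| = 3.14.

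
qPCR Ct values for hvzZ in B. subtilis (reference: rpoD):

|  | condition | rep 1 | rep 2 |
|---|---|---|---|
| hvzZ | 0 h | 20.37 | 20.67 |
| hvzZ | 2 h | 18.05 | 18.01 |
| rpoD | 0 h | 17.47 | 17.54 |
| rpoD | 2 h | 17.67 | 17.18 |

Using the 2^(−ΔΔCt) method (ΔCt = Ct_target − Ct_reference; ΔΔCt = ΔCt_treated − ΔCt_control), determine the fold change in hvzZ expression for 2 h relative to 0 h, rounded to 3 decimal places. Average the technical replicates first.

5.315

Mean Ct: hvzZ 0 h 20.520; hvzZ 2 h 18.030; rpoD 0 h 17.505; rpoD 2 h 17.425
ΔCt(0 h) = 20.520 − 17.505 = 3.015
ΔCt(2 h) = 18.030 − 17.425 = 0.605
ΔΔCt = 0.605 − 3.015 = -2.410
Fold change = 2^(−(-2.410)) = 2^2.410 = 5.3147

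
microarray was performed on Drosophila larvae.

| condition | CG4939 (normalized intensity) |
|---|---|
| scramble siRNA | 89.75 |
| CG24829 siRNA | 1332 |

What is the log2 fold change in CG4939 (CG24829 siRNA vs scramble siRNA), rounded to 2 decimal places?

Fold change = 1332 / 89.75 = 14.8412
log2(14.8412) = 3.892

3.89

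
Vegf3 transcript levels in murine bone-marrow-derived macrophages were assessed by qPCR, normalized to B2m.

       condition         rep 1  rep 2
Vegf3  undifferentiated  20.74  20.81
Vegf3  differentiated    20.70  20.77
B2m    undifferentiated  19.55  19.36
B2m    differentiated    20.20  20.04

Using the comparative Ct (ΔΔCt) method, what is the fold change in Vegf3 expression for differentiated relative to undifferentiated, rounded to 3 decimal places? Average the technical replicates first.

1.630

Mean Ct: Vegf3 undifferentiated 20.775; Vegf3 differentiated 20.735; B2m undifferentiated 19.455; B2m differentiated 20.120
ΔCt(undifferentiated) = 20.775 − 19.455 = 1.320
ΔCt(differentiated) = 20.735 − 20.120 = 0.615
ΔΔCt = 0.615 − 1.320 = -0.705
Fold change = 2^(−(-0.705)) = 2^0.705 = 1.6301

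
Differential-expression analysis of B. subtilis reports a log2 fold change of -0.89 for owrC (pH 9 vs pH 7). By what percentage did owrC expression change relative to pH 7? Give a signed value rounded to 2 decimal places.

-46.04%

Fold change = 2^(-0.89) = 0.5396
Percent change = (FC − 1) × 100% = (0.5396 − 1) × 100 = -46.04%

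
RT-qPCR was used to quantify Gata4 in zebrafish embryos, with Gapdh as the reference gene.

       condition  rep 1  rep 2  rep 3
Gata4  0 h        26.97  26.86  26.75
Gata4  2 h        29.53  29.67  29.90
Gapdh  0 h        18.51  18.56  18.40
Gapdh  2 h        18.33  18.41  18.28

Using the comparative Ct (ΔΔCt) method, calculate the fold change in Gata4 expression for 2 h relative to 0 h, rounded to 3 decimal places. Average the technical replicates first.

0.126

Mean Ct: Gata4 0 h 26.860; Gata4 2 h 29.700; Gapdh 0 h 18.490; Gapdh 2 h 18.340
ΔCt(0 h) = 26.860 − 18.490 = 8.370
ΔCt(2 h) = 29.700 − 18.340 = 11.360
ΔΔCt = 11.360 − 8.370 = 2.990
Fold change = 2^(−2.990) = 0.1259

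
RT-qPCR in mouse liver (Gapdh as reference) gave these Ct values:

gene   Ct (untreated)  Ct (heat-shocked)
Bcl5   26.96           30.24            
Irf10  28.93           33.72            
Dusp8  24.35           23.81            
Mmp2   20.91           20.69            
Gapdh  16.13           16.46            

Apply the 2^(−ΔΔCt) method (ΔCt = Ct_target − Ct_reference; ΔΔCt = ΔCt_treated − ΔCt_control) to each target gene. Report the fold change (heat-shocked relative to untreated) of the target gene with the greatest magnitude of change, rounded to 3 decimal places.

0.045

Bcl5: ΔΔCt = (30.24−16.46) − (26.96−16.13) = 13.78 − 10.83 = 2.95; fold change = 2^-2.95 = 0.129
Irf10: ΔΔCt = (33.72−16.46) − (28.93−16.13) = 17.26 − 12.80 = 4.46; fold change = 2^-4.46 = 0.045
Dusp8: ΔΔCt = (23.81−16.46) − (24.35−16.13) = 7.35 − 8.22 = -0.87; fold change = 2^0.87 = 1.828
Mmp2: ΔΔCt = (20.69−16.46) − (20.91−16.13) = 4.23 − 4.78 = -0.55; fold change = 2^0.55 = 1.464
Irf10 has the largest |ΔΔCt| = 4.46.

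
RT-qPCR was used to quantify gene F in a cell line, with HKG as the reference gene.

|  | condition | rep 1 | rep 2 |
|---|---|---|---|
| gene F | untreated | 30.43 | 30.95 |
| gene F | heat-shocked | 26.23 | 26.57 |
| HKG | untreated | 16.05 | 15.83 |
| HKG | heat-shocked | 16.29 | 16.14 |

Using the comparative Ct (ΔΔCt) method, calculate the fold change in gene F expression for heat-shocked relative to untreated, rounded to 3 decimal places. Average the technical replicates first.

23.670

Mean Ct: gene F untreated 30.690; gene F heat-shocked 26.400; HKG untreated 15.940; HKG heat-shocked 16.215
ΔCt(untreated) = 30.690 − 15.940 = 14.750
ΔCt(heat-shocked) = 26.400 − 16.215 = 10.185
ΔΔCt = 10.185 − 14.750 = -4.565
Fold change = 2^(−(-4.565)) = 2^4.565 = 23.6702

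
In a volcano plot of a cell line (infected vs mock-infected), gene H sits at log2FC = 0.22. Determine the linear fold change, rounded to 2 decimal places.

Fold change = 2^(0.22) = 1.165

1.16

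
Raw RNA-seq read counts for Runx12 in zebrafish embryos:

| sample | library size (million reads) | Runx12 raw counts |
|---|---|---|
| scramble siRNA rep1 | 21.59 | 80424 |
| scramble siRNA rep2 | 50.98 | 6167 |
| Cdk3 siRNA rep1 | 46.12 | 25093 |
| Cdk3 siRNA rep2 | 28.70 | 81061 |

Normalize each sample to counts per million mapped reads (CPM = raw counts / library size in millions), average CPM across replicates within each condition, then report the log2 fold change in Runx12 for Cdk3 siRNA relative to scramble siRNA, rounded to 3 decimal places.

CPM(scramble siRNA rep1) = 80424 / 21.59 = 3725.0579
CPM(scramble siRNA rep2) = 6167 / 50.98 = 120.9690
CPM(Cdk3 siRNA rep1) = 25093 / 46.12 = 544.0807
CPM(Cdk3 siRNA rep2) = 81061 / 28.70 = 2824.4251
mean CPM(scramble siRNA) = 1923.0135; mean CPM(Cdk3 siRNA) = 1684.2529
Fold change = 1684.2529 / 1923.0135 = 0.87584
log2(0.87584) = -0.1913

-0.191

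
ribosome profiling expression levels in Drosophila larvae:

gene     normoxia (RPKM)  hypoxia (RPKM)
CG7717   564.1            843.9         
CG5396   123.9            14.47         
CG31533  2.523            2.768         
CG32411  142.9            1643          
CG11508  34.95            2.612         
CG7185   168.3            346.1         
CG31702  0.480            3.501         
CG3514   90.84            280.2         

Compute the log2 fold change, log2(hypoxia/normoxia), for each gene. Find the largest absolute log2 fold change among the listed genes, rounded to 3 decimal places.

3.742

log2(843.9/564.1) = 0.581  (CG7717)
log2(14.47/123.9) = -3.098  (CG5396)
log2(2.768/2.523) = 0.134  (CG31533)
log2(1643/142.9) = 3.523  (CG32411)
log2(2.612/34.95) = -3.742  (CG11508)
log2(346.1/168.3) = 1.040  (CG7185)
log2(3.501/0.480) = 2.867  (CG31702)
log2(280.2/90.84) = 1.625  (CG3514)
The largest magnitude belongs to CG11508.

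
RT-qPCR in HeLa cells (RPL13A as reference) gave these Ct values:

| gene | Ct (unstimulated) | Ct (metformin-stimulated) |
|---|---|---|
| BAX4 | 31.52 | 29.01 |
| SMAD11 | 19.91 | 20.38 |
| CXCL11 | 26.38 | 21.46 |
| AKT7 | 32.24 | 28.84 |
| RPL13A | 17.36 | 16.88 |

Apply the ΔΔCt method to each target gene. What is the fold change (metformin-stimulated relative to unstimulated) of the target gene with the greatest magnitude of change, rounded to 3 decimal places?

21.706

BAX4: ΔΔCt = (29.01−16.88) − (31.52−17.36) = 12.13 − 14.16 = -2.03; fold change = 2^2.03 = 4.084
SMAD11: ΔΔCt = (20.38−16.88) − (19.91−17.36) = 3.50 − 2.55 = 0.95; fold change = 2^-0.95 = 0.518
CXCL11: ΔΔCt = (21.46−16.88) − (26.38−17.36) = 4.58 − 9.02 = -4.44; fold change = 2^4.44 = 21.706
AKT7: ΔΔCt = (28.84−16.88) − (32.24−17.36) = 11.96 − 14.88 = -2.92; fold change = 2^2.92 = 7.568
CXCL11 has the largest |ΔΔCt| = 4.44.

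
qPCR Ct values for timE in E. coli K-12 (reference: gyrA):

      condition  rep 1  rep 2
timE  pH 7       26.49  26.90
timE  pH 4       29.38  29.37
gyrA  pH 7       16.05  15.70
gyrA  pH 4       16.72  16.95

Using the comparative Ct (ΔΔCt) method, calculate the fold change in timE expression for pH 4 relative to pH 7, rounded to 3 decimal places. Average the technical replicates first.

Mean Ct: timE pH 7 26.695; timE pH 4 29.375; gyrA pH 7 15.875; gyrA pH 4 16.835
ΔCt(pH 7) = 26.695 − 15.875 = 10.820
ΔCt(pH 4) = 29.375 − 16.835 = 12.540
ΔΔCt = 12.540 − 10.820 = 1.720
Fold change = 2^(−1.720) = 0.3035

0.304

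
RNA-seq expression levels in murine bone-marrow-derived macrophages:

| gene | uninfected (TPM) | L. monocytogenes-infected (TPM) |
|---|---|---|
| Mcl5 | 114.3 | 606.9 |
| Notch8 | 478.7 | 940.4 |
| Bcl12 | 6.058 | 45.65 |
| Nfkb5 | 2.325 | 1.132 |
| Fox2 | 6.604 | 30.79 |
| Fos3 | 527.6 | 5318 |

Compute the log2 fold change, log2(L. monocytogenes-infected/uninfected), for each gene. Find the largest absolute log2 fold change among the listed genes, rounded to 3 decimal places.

3.333

log2(606.9/114.3) = 2.409  (Mcl5)
log2(940.4/478.7) = 0.974  (Notch8)
log2(45.65/6.058) = 2.914  (Bcl12)
log2(1.132/2.325) = -1.038  (Nfkb5)
log2(30.79/6.604) = 2.221  (Fox2)
log2(5318/527.6) = 3.333  (Fos3)
The largest magnitude belongs to Fos3.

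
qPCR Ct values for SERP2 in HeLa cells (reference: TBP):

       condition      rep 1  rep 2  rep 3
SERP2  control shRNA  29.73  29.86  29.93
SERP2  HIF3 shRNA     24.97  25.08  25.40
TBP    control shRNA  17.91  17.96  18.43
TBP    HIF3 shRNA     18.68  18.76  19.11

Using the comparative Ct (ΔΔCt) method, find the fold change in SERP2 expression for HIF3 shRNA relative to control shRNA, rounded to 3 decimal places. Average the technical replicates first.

Mean Ct: SERP2 control shRNA 29.840; SERP2 HIF3 shRNA 25.150; TBP control shRNA 18.100; TBP HIF3 shRNA 18.850
ΔCt(control shRNA) = 29.840 − 18.100 = 11.740
ΔCt(HIF3 shRNA) = 25.150 − 18.850 = 6.300
ΔΔCt = 6.300 − 11.740 = -5.440
Fold change = 2^(−(-5.440)) = 2^5.440 = 43.4113

43.411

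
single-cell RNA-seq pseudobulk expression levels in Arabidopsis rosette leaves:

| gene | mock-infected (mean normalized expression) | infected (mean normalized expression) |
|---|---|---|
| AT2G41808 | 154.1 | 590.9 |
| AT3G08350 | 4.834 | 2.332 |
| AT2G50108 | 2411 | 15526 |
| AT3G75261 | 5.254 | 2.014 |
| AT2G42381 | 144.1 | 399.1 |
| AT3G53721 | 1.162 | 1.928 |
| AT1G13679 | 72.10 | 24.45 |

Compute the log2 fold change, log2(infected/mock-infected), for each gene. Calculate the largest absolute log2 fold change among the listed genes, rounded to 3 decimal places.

2.687

log2(590.9/154.1) = 1.939  (AT2G41808)
log2(2.332/4.834) = -1.052  (AT3G08350)
log2(15526/2411) = 2.687  (AT2G50108)
log2(2.014/5.254) = -1.383  (AT3G75261)
log2(399.1/144.1) = 1.470  (AT2G42381)
log2(1.928/1.162) = 0.730  (AT3G53721)
log2(24.45/72.10) = -1.560  (AT1G13679)
The largest magnitude belongs to AT2G50108.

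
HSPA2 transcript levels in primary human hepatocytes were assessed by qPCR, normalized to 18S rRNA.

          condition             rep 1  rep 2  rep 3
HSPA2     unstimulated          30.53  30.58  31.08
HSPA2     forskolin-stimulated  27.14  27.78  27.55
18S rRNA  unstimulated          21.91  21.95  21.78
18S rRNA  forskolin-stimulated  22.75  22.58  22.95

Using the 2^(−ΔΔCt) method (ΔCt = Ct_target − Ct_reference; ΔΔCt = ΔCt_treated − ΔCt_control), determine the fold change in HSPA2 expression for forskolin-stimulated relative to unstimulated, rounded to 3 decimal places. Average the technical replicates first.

17.388

Mean Ct: HSPA2 unstimulated 30.730; HSPA2 forskolin-stimulated 27.490; 18S rRNA unstimulated 21.880; 18S rRNA forskolin-stimulated 22.760
ΔCt(unstimulated) = 30.730 − 21.880 = 8.850
ΔCt(forskolin-stimulated) = 27.490 − 22.760 = 4.730
ΔΔCt = 4.730 − 8.850 = -4.120
Fold change = 2^(−(-4.120)) = 2^4.120 = 17.3878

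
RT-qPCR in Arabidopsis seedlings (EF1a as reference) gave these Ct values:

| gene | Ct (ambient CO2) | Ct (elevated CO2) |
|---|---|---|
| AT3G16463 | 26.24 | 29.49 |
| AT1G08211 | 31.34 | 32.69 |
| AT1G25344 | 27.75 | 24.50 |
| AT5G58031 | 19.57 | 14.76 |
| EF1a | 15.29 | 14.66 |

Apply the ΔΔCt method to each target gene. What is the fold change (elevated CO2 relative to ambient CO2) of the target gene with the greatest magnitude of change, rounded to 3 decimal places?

18.126

AT3G16463: ΔΔCt = (29.49−14.66) − (26.24−15.29) = 14.83 − 10.95 = 3.88; fold change = 2^-3.88 = 0.068
AT1G08211: ΔΔCt = (32.69−14.66) − (31.34−15.29) = 18.03 − 16.05 = 1.98; fold change = 2^-1.98 = 0.253
AT1G25344: ΔΔCt = (24.50−14.66) − (27.75−15.29) = 9.84 − 12.46 = -2.62; fold change = 2^2.62 = 6.148
AT5G58031: ΔΔCt = (14.76−14.66) − (19.57−15.29) = 0.10 − 4.28 = -4.18; fold change = 2^4.18 = 18.126
AT5G58031 has the largest |ΔΔCt| = 4.18.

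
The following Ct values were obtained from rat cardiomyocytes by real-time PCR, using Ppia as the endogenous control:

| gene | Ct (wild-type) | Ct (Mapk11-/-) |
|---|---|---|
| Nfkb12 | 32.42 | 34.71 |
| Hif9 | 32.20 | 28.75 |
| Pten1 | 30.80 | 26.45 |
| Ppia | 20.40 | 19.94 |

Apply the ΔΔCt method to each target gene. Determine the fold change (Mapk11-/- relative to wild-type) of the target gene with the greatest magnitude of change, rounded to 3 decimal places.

Nfkb12: ΔΔCt = (34.71−19.94) − (32.42−20.40) = 14.77 − 12.02 = 2.75; fold change = 2^-2.75 = 0.149
Hif9: ΔΔCt = (28.75−19.94) − (32.20−20.40) = 8.81 − 11.80 = -2.99; fold change = 2^2.99 = 7.945
Pten1: ΔΔCt = (26.45−19.94) − (30.80−20.40) = 6.51 − 10.40 = -3.89; fold change = 2^3.89 = 14.825
Pten1 has the largest |ΔΔCt| = 3.89.

14.825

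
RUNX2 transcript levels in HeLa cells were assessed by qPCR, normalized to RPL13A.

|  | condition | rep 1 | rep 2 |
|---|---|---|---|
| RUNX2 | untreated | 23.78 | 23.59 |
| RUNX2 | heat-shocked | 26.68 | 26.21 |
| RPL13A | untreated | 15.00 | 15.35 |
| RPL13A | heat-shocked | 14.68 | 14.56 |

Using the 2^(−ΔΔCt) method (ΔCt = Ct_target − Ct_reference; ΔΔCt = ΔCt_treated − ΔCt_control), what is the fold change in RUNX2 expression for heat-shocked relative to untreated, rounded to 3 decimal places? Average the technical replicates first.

0.100

Mean Ct: RUNX2 untreated 23.685; RUNX2 heat-shocked 26.445; RPL13A untreated 15.175; RPL13A heat-shocked 14.620
ΔCt(untreated) = 23.685 − 15.175 = 8.510
ΔCt(heat-shocked) = 26.445 − 14.620 = 11.825
ΔΔCt = 11.825 − 8.510 = 3.315
Fold change = 2^(−3.315) = 0.1005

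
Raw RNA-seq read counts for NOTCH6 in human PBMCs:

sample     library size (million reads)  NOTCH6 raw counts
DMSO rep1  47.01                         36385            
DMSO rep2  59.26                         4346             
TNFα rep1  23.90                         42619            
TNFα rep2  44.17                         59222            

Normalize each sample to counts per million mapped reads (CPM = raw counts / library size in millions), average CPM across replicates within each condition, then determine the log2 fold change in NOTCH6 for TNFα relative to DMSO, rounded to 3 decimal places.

1.882

CPM(DMSO rep1) = 36385 / 47.01 = 773.9843
CPM(DMSO rep2) = 4346 / 59.26 = 73.3378
CPM(TNFα rep1) = 42619 / 23.90 = 1783.2218
CPM(TNFα rep2) = 59222 / 44.17 = 1340.7743
mean CPM(DMSO) = 423.6610; mean CPM(TNFα) = 1561.9980
Fold change = 1561.9980 / 423.6610 = 3.68690
log2(3.68690) = 1.8824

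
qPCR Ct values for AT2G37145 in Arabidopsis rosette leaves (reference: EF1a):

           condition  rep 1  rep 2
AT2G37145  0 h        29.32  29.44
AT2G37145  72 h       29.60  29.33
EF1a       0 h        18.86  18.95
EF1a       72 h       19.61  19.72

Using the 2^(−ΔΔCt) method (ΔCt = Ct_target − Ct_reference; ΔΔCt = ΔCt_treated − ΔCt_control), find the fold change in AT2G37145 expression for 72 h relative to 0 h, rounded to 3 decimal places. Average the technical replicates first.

Mean Ct: AT2G37145 0 h 29.380; AT2G37145 72 h 29.465; EF1a 0 h 18.905; EF1a 72 h 19.665
ΔCt(0 h) = 29.380 − 18.905 = 10.475
ΔCt(72 h) = 29.465 − 19.665 = 9.800
ΔΔCt = 9.800 − 10.475 = -0.675
Fold change = 2^(−(-0.675)) = 2^0.675 = 1.5966

1.597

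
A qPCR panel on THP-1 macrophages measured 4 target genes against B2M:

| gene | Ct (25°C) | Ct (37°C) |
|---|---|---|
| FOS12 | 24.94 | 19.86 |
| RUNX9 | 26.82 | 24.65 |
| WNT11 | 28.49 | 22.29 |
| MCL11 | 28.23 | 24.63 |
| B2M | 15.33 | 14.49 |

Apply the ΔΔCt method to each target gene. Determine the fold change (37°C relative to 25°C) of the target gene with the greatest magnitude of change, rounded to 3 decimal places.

FOS12: ΔΔCt = (19.86−14.49) − (24.94−15.33) = 5.37 − 9.61 = -4.24; fold change = 2^4.24 = 18.896
RUNX9: ΔΔCt = (24.65−14.49) − (26.82−15.33) = 10.16 − 11.49 = -1.33; fold change = 2^1.33 = 2.514
WNT11: ΔΔCt = (22.29−14.49) − (28.49−15.33) = 7.80 − 13.16 = -5.36; fold change = 2^5.36 = 41.070
MCL11: ΔΔCt = (24.63−14.49) − (28.23−15.33) = 10.14 − 12.90 = -2.76; fold change = 2^2.76 = 6.774
WNT11 has the largest |ΔΔCt| = 5.36.

41.070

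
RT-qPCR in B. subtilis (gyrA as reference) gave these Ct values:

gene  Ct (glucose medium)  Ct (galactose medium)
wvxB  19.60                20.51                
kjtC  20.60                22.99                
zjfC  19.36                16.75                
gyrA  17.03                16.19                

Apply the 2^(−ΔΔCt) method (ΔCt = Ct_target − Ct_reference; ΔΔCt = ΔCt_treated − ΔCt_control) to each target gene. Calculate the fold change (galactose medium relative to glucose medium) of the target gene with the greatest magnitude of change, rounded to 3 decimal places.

0.107

wvxB: ΔΔCt = (20.51−16.19) − (19.60−17.03) = 4.32 − 2.57 = 1.75; fold change = 2^-1.75 = 0.297
kjtC: ΔΔCt = (22.99−16.19) − (20.60−17.03) = 6.80 − 3.57 = 3.23; fold change = 2^-3.23 = 0.107
zjfC: ΔΔCt = (16.75−16.19) − (19.36−17.03) = 0.56 − 2.33 = -1.77; fold change = 2^1.77 = 3.411
kjtC has the largest |ΔΔCt| = 3.23.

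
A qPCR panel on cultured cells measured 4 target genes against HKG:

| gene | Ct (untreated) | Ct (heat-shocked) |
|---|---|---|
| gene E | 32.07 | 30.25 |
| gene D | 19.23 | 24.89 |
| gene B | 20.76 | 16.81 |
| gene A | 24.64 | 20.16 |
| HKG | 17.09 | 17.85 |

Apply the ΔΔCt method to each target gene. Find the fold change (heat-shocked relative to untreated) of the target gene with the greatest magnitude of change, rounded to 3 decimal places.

37.792

gene E: ΔΔCt = (30.25−17.85) − (32.07−17.09) = 12.40 − 14.98 = -2.58; fold change = 2^2.58 = 5.979
gene D: ΔΔCt = (24.89−17.85) − (19.23−17.09) = 7.04 − 2.14 = 4.90; fold change = 2^-4.90 = 0.033
gene B: ΔΔCt = (16.81−17.85) − (20.76−17.09) = -1.04 − 3.67 = -4.71; fold change = 2^4.71 = 26.173
gene A: ΔΔCt = (20.16−17.85) − (24.64−17.09) = 2.31 − 7.55 = -5.24; fold change = 2^5.24 = 37.792
gene A has the largest |ΔΔCt| = 5.24.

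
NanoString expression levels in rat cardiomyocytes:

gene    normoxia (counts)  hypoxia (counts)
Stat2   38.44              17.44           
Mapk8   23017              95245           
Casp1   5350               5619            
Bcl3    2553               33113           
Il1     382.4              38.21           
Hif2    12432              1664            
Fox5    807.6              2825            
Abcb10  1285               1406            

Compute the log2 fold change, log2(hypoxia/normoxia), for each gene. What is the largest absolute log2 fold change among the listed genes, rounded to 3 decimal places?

3.697

log2(17.44/38.44) = -1.140  (Stat2)
log2(95245/23017) = 2.049  (Mapk8)
log2(5619/5350) = 0.071  (Casp1)
log2(33113/2553) = 3.697  (Bcl3)
log2(38.21/382.4) = -3.323  (Il1)
log2(1664/12432) = -2.901  (Hif2)
log2(2825/807.6) = 1.807  (Fox5)
log2(1406/1285) = 0.130  (Abcb10)
The largest magnitude belongs to Bcl3.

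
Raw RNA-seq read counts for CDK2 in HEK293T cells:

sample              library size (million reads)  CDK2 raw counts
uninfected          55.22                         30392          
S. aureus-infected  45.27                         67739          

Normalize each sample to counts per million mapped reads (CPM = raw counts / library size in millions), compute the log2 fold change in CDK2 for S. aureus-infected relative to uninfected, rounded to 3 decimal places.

CPM(uninfected) = 30392 / 55.22 = 550.3803
CPM(S. aureus-infected) = 67739 / 45.27 = 1496.3331
Fold change = 1496.3331 / 550.3803 = 2.71873
log2(2.71873) = 1.4429

1.443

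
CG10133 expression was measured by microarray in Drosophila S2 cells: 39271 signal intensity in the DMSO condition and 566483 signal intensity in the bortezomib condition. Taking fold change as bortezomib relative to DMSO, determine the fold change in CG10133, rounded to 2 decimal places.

14.42

Fold change = 566483 / 39271 = 14.425
CG10133 is upregulated.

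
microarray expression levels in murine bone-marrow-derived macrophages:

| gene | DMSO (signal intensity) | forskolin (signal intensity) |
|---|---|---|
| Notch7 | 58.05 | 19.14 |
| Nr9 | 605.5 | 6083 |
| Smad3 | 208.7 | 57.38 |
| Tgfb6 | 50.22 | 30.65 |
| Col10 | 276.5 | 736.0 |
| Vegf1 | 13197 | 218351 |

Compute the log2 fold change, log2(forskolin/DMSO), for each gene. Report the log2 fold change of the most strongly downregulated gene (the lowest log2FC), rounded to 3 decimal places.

-1.863

log2(19.14/58.05) = -1.601  (Notch7)
log2(6083/605.5) = 3.329  (Nr9)
log2(57.38/208.7) = -1.863  (Smad3)
log2(30.65/50.22) = -0.712  (Tgfb6)
log2(736.0/276.5) = 1.412  (Col10)
log2(218351/13197) = 4.048  (Vegf1)
Smad3 is most strongly downregulated.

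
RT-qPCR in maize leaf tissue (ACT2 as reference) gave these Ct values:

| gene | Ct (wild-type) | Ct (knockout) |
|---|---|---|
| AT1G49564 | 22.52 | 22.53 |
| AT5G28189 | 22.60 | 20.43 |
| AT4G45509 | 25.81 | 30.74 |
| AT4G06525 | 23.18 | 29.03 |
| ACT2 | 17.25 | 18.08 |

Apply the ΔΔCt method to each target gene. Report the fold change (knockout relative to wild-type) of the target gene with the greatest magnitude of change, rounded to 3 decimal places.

AT1G49564: ΔΔCt = (22.53−18.08) − (22.52−17.25) = 4.45 − 5.27 = -0.82; fold change = 2^0.82 = 1.765
AT5G28189: ΔΔCt = (20.43−18.08) − (22.60−17.25) = 2.35 − 5.35 = -3.00; fold change = 2^3.00 = 8.000
AT4G45509: ΔΔCt = (30.74−18.08) − (25.81−17.25) = 12.66 − 8.56 = 4.10; fold change = 2^-4.10 = 0.058
AT4G06525: ΔΔCt = (29.03−18.08) − (23.18−17.25) = 10.95 − 5.93 = 5.02; fold change = 2^-5.02 = 0.031
AT4G06525 has the largest |ΔΔCt| = 5.02.

0.031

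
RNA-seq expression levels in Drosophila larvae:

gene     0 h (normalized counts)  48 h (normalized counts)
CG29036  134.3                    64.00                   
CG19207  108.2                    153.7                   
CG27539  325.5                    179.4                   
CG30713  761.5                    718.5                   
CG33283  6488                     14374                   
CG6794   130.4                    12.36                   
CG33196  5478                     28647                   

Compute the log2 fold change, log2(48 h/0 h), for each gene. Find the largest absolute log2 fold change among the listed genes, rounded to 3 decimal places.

3.399

log2(64.00/134.3) = -1.069  (CG29036)
log2(153.7/108.2) = 0.506  (CG19207)
log2(179.4/325.5) = -0.859  (CG27539)
log2(718.5/761.5) = -0.084  (CG30713)
log2(14374/6488) = 1.148  (CG33283)
log2(12.36/130.4) = -3.399  (CG6794)
log2(28647/5478) = 2.387  (CG33196)
The largest magnitude belongs to CG6794.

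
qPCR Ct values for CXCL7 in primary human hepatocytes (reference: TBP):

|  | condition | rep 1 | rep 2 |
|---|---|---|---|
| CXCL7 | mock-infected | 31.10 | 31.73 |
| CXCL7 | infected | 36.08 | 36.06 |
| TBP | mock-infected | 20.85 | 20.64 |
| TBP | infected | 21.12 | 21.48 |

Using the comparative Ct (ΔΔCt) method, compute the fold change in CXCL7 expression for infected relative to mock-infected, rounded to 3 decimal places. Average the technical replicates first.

Mean Ct: CXCL7 mock-infected 31.415; CXCL7 infected 36.070; TBP mock-infected 20.745; TBP infected 21.300
ΔCt(mock-infected) = 31.415 − 20.745 = 10.670
ΔCt(infected) = 36.070 − 21.300 = 14.770
ΔΔCt = 14.770 − 10.670 = 4.100
Fold change = 2^(−4.100) = 0.0583

0.058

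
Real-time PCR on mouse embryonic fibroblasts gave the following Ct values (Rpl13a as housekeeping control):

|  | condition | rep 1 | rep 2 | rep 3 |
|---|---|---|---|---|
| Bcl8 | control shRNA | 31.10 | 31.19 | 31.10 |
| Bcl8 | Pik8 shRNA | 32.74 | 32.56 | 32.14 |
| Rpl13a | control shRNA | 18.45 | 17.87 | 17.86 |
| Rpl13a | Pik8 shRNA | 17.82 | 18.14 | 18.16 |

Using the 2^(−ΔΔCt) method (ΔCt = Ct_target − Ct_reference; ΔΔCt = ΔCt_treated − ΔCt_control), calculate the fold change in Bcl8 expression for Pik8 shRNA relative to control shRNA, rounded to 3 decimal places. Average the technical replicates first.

Mean Ct: Bcl8 control shRNA 31.130; Bcl8 Pik8 shRNA 32.480; Rpl13a control shRNA 18.060; Rpl13a Pik8 shRNA 18.040
ΔCt(control shRNA) = 31.130 − 18.060 = 13.070
ΔCt(Pik8 shRNA) = 32.480 − 18.040 = 14.440
ΔΔCt = 14.440 − 13.070 = 1.370
Fold change = 2^(−1.370) = 0.3869

0.387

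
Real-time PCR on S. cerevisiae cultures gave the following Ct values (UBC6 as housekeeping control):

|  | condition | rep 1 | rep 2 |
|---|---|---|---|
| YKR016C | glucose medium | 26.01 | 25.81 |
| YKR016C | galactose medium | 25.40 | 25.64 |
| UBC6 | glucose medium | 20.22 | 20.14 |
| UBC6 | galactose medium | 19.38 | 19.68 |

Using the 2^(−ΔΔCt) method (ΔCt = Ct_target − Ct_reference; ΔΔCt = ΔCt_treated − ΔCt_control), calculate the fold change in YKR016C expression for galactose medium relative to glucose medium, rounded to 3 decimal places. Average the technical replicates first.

0.835

Mean Ct: YKR016C glucose medium 25.910; YKR016C galactose medium 25.520; UBC6 glucose medium 20.180; UBC6 galactose medium 19.530
ΔCt(glucose medium) = 25.910 − 20.180 = 5.730
ΔCt(galactose medium) = 25.520 − 19.530 = 5.990
ΔΔCt = 5.990 − 5.730 = 0.260
Fold change = 2^(−0.260) = 0.8351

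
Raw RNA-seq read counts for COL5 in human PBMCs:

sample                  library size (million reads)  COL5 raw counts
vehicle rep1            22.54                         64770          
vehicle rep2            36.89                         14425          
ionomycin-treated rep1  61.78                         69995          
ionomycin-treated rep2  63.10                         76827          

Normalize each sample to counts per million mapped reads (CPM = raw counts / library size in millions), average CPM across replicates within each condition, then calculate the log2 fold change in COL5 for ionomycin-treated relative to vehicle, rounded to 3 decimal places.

CPM(vehicle rep1) = 64770 / 22.54 = 2873.5581
CPM(vehicle rep2) = 14425 / 36.89 = 391.0274
CPM(ionomycin-treated rep1) = 69995 / 61.78 = 1132.9718
CPM(ionomycin-treated rep2) = 76827 / 63.10 = 1217.5436
mean CPM(vehicle) = 1632.2927; mean CPM(ionomycin-treated) = 1175.2577
Fold change = 1175.2577 / 1632.2927 = 0.72000
log2(0.72000) = -0.4739

-0.474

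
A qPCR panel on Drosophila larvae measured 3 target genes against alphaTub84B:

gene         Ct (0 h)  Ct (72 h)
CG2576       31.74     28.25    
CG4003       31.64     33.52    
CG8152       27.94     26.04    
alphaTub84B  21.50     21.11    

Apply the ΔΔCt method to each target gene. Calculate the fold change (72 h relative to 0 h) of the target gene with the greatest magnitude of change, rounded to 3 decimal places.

8.574

CG2576: ΔΔCt = (28.25−21.11) − (31.74−21.50) = 7.14 − 10.24 = -3.10; fold change = 2^3.10 = 8.574
CG4003: ΔΔCt = (33.52−21.11) − (31.64−21.50) = 12.41 − 10.14 = 2.27; fold change = 2^-2.27 = 0.207
CG8152: ΔΔCt = (26.04−21.11) − (27.94−21.50) = 4.93 − 6.44 = -1.51; fold change = 2^1.51 = 2.848
CG2576 has the largest |ΔΔCt| = 3.10.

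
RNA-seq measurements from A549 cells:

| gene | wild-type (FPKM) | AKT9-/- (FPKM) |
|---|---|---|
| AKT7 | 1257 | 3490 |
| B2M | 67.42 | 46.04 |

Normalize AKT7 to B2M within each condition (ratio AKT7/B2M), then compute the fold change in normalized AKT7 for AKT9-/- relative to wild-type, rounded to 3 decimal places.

AKT7/B2M (wild-type) = 1257 / 67.42 = 18.644
AKT7/B2M (AKT9-/-) = 3490 / 46.04 = 75.804
Fold change = 75.804 / 18.644 = 4.0658

4.066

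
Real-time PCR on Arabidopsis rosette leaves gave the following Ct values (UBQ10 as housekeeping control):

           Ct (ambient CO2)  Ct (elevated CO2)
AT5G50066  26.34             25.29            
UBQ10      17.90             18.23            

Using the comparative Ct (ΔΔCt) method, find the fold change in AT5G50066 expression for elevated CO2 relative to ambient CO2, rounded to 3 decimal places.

ΔCt(ambient CO2) = 26.340 − 17.900 = 8.440
ΔCt(elevated CO2) = 25.290 − 18.230 = 7.060
ΔΔCt = 7.060 − 8.440 = -1.380
Fold change = 2^(−(-1.380)) = 2^1.380 = 2.6027

2.603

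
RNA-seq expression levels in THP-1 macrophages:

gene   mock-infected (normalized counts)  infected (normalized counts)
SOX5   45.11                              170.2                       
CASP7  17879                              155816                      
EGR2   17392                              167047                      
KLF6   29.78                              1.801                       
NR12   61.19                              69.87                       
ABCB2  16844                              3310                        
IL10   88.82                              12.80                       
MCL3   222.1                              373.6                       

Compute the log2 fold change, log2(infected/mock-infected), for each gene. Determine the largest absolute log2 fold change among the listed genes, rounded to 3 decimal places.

log2(170.2/45.11) = 1.916  (SOX5)
log2(155816/17879) = 3.124  (CASP7)
log2(167047/17392) = 3.264  (EGR2)
log2(1.801/29.78) = -4.047  (KLF6)
log2(69.87/61.19) = 0.191  (NR12)
log2(3310/16844) = -2.347  (ABCB2)
log2(12.80/88.82) = -2.795  (IL10)
log2(373.6/222.1) = 0.750  (MCL3)
The largest magnitude belongs to KLF6.

4.047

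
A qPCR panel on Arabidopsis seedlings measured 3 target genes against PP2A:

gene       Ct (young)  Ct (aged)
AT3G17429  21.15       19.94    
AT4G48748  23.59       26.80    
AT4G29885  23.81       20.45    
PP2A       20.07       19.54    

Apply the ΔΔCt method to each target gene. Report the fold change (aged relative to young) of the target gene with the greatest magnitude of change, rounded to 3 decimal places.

0.075

AT3G17429: ΔΔCt = (19.94−19.54) − (21.15−20.07) = 0.40 − 1.08 = -0.68; fold change = 2^0.68 = 1.602
AT4G48748: ΔΔCt = (26.80−19.54) − (23.59−20.07) = 7.26 − 3.52 = 3.74; fold change = 2^-3.74 = 0.075
AT4G29885: ΔΔCt = (20.45−19.54) − (23.81−20.07) = 0.91 − 3.74 = -2.83; fold change = 2^2.83 = 7.111
AT4G48748 has the largest |ΔΔCt| = 3.74.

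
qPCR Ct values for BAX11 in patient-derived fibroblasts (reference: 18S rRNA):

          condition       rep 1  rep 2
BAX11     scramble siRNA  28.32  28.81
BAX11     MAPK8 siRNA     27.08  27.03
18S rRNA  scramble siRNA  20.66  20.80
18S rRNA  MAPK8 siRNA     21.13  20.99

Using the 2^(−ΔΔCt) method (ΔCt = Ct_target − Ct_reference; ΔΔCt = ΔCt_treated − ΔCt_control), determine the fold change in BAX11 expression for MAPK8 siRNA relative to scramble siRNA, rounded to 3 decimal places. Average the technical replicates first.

Mean Ct: BAX11 scramble siRNA 28.565; BAX11 MAPK8 siRNA 27.055; 18S rRNA scramble siRNA 20.730; 18S rRNA MAPK8 siRNA 21.060
ΔCt(scramble siRNA) = 28.565 − 20.730 = 7.835
ΔCt(MAPK8 siRNA) = 27.055 − 21.060 = 5.995
ΔΔCt = 5.995 − 7.835 = -1.840
Fold change = 2^(−(-1.840)) = 2^1.840 = 3.5801

3.580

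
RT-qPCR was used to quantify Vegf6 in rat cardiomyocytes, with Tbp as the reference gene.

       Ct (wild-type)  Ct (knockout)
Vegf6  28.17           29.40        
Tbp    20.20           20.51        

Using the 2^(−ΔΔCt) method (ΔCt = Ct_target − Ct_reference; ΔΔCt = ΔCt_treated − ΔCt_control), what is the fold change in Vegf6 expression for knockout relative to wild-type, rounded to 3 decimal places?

ΔCt(wild-type) = 28.170 − 20.200 = 7.970
ΔCt(knockout) = 29.400 − 20.510 = 8.890
ΔΔCt = 8.890 − 7.970 = 0.920
Fold change = 2^(−0.920) = 0.5285

0.529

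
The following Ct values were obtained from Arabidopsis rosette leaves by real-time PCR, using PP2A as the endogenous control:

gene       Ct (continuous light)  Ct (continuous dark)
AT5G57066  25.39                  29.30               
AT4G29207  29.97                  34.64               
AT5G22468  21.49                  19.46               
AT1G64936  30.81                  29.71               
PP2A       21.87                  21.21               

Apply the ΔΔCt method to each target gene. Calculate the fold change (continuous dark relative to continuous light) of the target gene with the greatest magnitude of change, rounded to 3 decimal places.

0.025

AT5G57066: ΔΔCt = (29.30−21.21) − (25.39−21.87) = 8.09 − 3.52 = 4.57; fold change = 2^-4.57 = 0.042
AT4G29207: ΔΔCt = (34.64−21.21) − (29.97−21.87) = 13.43 − 8.10 = 5.33; fold change = 2^-5.33 = 0.025
AT5G22468: ΔΔCt = (19.46−21.21) − (21.49−21.87) = -1.75 − (-0.38) = -1.37; fold change = 2^1.37 = 2.585
AT1G64936: ΔΔCt = (29.71−21.21) − (30.81−21.87) = 8.50 − 8.94 = -0.44; fold change = 2^0.44 = 1.357
AT4G29207 has the largest |ΔΔCt| = 5.33.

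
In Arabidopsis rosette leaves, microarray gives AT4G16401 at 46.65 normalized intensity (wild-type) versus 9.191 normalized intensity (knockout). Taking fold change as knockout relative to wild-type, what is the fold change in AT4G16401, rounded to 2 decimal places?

Fold change = 9.191 / 46.65 = 0.197
AT4G16401 is downregulated.

0.20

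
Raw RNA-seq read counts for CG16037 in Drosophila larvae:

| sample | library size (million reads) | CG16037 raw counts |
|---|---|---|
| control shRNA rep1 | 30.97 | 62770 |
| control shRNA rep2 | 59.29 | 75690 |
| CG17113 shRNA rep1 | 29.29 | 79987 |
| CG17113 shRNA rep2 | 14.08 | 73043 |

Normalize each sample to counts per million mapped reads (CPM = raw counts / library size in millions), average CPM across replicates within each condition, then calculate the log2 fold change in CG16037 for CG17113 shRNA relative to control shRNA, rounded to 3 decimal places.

CPM(control shRNA rep1) = 62770 / 30.97 = 2026.8001
CPM(control shRNA rep2) = 75690 / 59.29 = 1276.6065
CPM(CG17113 shRNA rep1) = 79987 / 29.29 = 2730.8638
CPM(CG17113 shRNA rep2) = 73043 / 14.08 = 5187.7131
mean CPM(control shRNA) = 1651.7033; mean CPM(CG17113 shRNA) = 3959.2884
Fold change = 3959.2884 / 1651.7033 = 2.39709
log2(2.39709) = 1.2613

1.261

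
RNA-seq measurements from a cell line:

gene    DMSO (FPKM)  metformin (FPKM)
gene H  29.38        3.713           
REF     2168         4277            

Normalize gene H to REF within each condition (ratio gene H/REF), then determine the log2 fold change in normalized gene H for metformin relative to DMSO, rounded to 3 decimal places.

gene H/REF (DMSO) = 29.38 / 2168 = 0.013552
gene H/REF (metformin) = 3.713 / 4277 = 0.00086813
Fold change = 0.00086813 / 0.013552 = 0.0641
log2(0.0641) = -3.9644

-3.964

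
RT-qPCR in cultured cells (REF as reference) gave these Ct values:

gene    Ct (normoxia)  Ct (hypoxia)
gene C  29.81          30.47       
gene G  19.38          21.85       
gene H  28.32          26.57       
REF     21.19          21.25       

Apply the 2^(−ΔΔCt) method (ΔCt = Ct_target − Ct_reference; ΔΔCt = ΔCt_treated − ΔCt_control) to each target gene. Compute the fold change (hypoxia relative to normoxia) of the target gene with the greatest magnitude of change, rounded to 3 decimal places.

0.188

gene C: ΔΔCt = (30.47−21.25) − (29.81−21.19) = 9.22 − 8.62 = 0.60; fold change = 2^-0.60 = 0.660
gene G: ΔΔCt = (21.85−21.25) − (19.38−21.19) = 0.60 − (-1.81) = 2.41; fold change = 2^-2.41 = 0.188
gene H: ΔΔCt = (26.57−21.25) − (28.32−21.19) = 5.32 − 7.13 = -1.81; fold change = 2^1.81 = 3.506
gene G has the largest |ΔΔCt| = 2.41.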